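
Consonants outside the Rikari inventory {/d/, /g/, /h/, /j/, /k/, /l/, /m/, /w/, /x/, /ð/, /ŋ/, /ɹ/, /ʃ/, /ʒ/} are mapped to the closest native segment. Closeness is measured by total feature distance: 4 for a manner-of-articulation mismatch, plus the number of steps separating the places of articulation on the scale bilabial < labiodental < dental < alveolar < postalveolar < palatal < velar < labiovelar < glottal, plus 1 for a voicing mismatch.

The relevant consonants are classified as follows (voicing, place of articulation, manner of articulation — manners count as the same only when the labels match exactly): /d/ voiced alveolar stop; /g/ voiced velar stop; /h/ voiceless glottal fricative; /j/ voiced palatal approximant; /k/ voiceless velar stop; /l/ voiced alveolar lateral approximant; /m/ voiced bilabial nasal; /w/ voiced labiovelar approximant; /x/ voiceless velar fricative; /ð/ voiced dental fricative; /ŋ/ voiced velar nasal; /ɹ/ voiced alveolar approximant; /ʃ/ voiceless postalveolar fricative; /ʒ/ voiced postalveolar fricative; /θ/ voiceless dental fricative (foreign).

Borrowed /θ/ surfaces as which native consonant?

ð

/ð/ is closest: same manner (fricative), place distance 0 (dental→dental), voicing differs (+1); total 1. Next closest is /ʃ/ at distance 2.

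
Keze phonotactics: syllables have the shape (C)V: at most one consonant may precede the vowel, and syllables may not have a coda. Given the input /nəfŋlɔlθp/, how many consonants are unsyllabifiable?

The consonants /f/, /ŋ/, /l/, /θ/, /p/ cannot be parsed into a legal (C)V syllable (no codas are permitted; onsets are limited to one consonant).

5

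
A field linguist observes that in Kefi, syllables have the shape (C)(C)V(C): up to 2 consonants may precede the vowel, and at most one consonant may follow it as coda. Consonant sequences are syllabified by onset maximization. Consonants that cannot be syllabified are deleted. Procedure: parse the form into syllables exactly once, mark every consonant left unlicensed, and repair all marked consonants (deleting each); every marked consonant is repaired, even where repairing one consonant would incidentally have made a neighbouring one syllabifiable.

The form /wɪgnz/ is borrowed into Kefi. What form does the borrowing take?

Syllabifying with onset maximization leaves /n/, /z/ stranded (at most one coda consonant is licensed; onsets may contain at most 2 consonants).
Deletion applies to /n/, /z/.

wɪg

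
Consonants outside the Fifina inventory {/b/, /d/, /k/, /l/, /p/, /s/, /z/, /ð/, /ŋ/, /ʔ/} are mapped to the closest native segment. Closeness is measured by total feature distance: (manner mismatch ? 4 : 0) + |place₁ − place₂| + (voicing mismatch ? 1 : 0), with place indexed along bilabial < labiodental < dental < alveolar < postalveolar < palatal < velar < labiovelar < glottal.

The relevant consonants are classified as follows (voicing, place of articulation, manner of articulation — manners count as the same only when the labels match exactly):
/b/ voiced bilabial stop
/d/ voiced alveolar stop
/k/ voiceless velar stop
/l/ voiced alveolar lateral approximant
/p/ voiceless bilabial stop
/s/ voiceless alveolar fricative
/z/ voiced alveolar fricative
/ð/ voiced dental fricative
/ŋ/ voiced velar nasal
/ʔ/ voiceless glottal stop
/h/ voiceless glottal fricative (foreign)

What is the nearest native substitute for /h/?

ʔ

/ʔ/ is closest: manner differs (fricative→stop, +4), place distance 0 (glottal→glottal), same voicing; total 4. Next closest is /s/ at distance 5.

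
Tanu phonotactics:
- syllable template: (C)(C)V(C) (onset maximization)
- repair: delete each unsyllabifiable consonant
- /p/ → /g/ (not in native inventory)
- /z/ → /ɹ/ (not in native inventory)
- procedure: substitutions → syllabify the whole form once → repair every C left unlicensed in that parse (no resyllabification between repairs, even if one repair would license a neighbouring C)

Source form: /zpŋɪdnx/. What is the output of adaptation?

gŋɪd

Substitution: /z/ → /ɹ/, /p/ → /g/, giving /ɹgŋɪdnx/.
Syllabifying with onset maximization leaves /ɹ/, /n/, /x/ stranded (at most one coda consonant is licensed; onsets may contain at most 2 consonants).
Each unlicensed consonant is deleted: /ɹ/, /n/, /x/.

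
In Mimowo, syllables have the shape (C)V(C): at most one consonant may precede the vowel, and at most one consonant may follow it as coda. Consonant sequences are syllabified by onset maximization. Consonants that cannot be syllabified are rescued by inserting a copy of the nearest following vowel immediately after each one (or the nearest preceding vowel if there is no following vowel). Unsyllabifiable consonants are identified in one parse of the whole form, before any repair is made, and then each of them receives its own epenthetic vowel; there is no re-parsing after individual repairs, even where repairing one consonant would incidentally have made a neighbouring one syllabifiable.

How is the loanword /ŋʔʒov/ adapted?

Under (C)V(C), the unsyllabifiable consonants are /ŋ/, /ʔ/ (at most one coda consonant is licensed; onsets are limited to one consonant).
Epenthesis after each stranded consonant: /ŋ/ → /ŋo/, /ʔ/ → /ʔo/.

ŋoʔoʒov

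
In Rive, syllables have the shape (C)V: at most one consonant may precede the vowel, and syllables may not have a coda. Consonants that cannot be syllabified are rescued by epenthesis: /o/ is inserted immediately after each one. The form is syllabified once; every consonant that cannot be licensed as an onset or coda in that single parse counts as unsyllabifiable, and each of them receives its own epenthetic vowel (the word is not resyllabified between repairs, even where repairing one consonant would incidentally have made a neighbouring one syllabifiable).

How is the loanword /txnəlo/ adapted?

toxonəlo

Syllabifying with onset maximization leaves /t/, /x/ stranded (no codas are permitted; onsets are limited to one consonant).
Inserting the epenthetic vowel yields /t/ → /to/, /x/ → /xo/.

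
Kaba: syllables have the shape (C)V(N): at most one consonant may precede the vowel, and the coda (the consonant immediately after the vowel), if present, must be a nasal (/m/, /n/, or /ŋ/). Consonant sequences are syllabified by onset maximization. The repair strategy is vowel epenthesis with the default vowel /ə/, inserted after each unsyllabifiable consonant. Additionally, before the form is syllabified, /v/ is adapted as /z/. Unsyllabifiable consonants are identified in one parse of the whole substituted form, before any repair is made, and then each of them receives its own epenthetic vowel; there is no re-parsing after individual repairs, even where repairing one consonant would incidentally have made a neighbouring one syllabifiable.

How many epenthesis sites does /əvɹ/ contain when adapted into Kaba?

2

After substitution the input is /əzɹ/.
The unsyllabifiable consonants are /z/, /ɹ/; each receives one epenthetic vowel.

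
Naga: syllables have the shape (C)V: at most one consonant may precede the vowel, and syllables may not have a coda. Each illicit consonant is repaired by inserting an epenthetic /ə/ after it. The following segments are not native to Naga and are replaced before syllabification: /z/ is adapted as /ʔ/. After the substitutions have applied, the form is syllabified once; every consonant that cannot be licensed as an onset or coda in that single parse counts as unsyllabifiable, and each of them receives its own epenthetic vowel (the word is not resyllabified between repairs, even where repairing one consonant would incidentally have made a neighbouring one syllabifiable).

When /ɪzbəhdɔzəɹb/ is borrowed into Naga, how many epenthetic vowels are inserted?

After substitution the input is /ɪʔbəhdɔʔəɹb/.
The unsyllabifiable consonants are /ʔ/, /h/, /ɹ/, /b/; each receives one epenthetic vowel.

4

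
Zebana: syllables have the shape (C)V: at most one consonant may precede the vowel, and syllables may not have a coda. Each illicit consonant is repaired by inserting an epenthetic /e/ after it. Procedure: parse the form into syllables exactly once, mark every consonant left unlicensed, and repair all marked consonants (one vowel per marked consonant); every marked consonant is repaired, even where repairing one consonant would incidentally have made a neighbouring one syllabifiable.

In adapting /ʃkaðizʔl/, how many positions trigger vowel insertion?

4

The unsyllabifiable consonants are /ʃ/, /z/, /ʔ/, /l/; each receives one epenthetic vowel.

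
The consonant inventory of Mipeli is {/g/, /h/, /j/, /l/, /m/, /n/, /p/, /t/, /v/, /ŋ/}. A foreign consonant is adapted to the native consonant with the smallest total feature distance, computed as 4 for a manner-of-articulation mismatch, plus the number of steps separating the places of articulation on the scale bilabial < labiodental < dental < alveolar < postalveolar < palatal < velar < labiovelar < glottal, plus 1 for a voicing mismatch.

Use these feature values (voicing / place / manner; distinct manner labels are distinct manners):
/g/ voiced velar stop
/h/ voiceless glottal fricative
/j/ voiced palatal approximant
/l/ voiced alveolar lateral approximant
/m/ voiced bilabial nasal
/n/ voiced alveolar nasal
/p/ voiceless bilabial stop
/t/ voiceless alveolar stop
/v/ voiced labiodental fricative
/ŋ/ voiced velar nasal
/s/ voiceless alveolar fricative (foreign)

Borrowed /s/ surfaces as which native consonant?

/v/ is closest: same manner (fricative), place distance 2 (alveolar→labiodental), voicing differs (+1); total 3. Next closest is /t/ at distance 4.

v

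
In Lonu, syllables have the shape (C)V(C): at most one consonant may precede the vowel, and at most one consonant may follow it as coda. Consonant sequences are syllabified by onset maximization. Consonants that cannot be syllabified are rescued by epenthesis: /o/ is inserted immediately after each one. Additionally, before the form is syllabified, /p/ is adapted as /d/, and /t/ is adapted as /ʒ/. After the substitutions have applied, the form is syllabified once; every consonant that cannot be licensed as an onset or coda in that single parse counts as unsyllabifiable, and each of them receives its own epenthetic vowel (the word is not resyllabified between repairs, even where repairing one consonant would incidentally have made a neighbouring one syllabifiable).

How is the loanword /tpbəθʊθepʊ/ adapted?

ʒodobəθʊθedʊ

Substitution: /t/ → /ʒ/, /p/ → /d/, giving /ʒdbəθʊθedʊ/.
The consonants /ʒ/, /d/ cannot be parsed into a legal (C)V(C) syllable (at most one coda consonant is licensed; onsets are limited to one consonant).
Each unlicensed consonant becomes the onset of a new syllable: /ʒ/ → /ʒo/, /d/ → /do/.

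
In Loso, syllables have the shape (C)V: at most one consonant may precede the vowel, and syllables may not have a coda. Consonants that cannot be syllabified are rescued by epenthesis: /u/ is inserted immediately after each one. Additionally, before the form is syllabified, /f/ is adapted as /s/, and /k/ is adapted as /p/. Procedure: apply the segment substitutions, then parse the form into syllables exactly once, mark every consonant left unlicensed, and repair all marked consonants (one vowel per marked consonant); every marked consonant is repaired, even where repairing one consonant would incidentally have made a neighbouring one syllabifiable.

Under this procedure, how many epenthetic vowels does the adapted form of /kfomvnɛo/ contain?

After substitution the input is /psomvnɛo/.
The unsyllabifiable consonants are /p/, /m/, /v/; each receives one epenthetic vowel.

3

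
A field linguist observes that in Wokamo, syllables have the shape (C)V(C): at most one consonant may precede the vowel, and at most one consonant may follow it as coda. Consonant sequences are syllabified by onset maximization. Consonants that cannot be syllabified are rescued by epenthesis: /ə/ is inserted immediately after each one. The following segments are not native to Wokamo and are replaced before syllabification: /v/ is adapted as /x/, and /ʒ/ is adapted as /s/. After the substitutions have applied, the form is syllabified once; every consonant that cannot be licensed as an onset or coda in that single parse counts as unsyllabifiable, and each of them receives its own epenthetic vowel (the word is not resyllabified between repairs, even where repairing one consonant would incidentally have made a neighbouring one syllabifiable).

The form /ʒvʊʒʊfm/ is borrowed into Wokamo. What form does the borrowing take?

səxʊsʊfmə

Substitution: /ʒ/ → /s/, /v/ → /x/, giving /sxʊsʊfm/.
Under (C)V(C), the unsyllabifiable consonants are /s/, /m/ (at most one coda consonant is licensed; onsets are limited to one consonant).
Epenthesis after each stranded consonant: /s/ → /sə/, /m/ → /mə/.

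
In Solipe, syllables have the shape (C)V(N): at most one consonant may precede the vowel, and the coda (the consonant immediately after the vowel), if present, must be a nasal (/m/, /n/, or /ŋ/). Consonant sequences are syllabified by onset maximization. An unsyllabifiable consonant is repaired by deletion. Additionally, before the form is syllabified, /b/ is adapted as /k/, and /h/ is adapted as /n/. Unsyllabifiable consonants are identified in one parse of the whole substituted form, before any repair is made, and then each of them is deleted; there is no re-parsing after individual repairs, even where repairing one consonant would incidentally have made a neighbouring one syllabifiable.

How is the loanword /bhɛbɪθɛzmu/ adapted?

Substitution: /b/ → /k/, /h/ → /n/, giving /knɛkɪθɛzmu/.
The consonants /k/, /z/ cannot be parsed into a legal (C)V(N) syllable (only a nasal (/m/, /n/, or /ŋ/) is licensed in coda position; onsets are limited to one consonant).
Deleting the stranded consonants removes /k/, /z/.

nɛkɪθɛmu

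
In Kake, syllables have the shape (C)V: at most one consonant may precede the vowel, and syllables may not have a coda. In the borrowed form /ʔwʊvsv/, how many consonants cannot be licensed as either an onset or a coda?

The consonants /ʔ/, /v/, /s/, /v/ cannot be parsed into a legal (C)V syllable (no codas are permitted; onsets are limited to one consonant).

4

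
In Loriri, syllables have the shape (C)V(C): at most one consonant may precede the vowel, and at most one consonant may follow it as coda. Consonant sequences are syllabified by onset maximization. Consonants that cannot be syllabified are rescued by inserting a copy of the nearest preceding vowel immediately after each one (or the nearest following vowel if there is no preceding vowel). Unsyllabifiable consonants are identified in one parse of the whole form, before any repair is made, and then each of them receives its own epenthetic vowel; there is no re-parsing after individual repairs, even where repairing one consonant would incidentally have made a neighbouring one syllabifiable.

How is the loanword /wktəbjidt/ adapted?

Under (C)V(C), the unsyllabifiable consonants are /w/, /k/, /t/ (at most one coda consonant is licensed; onsets are limited to one consonant).
Each unlicensed consonant becomes the onset of a new syllable: /w/ → /wə/, /k/ → /kə/, /t/ → /ti/.

wəkətəbjidti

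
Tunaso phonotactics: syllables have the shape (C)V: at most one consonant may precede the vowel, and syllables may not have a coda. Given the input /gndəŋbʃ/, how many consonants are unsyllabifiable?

The consonants /g/, /n/, /ŋ/, /b/, /ʃ/ cannot be parsed into a legal (C)V syllable (no codas are permitted; onsets are limited to one consonant).

5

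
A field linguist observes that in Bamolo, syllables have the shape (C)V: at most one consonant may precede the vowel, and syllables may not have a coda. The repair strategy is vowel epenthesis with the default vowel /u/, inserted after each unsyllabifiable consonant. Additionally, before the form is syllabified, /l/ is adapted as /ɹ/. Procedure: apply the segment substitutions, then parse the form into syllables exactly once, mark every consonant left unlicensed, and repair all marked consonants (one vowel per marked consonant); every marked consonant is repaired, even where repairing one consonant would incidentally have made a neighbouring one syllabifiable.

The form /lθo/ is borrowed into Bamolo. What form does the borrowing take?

Substitution: /l/ → /ɹ/, giving /ɹθo/.
Syllabifying with onset maximization leaves /ɹ/ stranded (no codas are permitted; onsets are limited to one consonant).
Each unlicensed consonant becomes the onset of a new syllable: /ɹ/ → /ɹu/.

ɹuθo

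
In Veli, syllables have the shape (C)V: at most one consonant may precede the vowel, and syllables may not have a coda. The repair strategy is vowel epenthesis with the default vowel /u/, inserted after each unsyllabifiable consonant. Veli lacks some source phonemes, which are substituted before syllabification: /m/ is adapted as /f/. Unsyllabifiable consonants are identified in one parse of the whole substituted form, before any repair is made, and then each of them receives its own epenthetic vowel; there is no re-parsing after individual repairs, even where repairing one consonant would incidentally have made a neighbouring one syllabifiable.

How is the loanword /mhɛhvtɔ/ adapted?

fuhɛhuvutɔ

Substitution: /m/ → /f/, giving /fhɛhvtɔ/.
Syllabifying with onset maximization leaves /f/, /h/, /v/ stranded (no codas are permitted; onsets are limited to one consonant).
Inserting the epenthetic vowel yields /f/ → /fu/, /h/ → /hu/, /v/ → /vu/.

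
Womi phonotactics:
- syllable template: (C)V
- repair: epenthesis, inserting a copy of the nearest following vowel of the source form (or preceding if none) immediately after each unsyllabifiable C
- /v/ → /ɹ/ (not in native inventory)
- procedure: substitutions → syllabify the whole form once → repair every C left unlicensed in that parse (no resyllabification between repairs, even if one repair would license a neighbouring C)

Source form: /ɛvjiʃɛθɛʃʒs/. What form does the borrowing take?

Substitution: /v/ → /ɹ/, giving /ɛɹjiʃɛθɛʃʒs/.
Under (C)V, the unsyllabifiable consonants are /ɹ/, /ʃ/, /ʒ/, /s/ (no codas are permitted; onsets are limited to one consonant).
Inserting the epenthetic vowel yields /ɹ/ → /ɹi/, /ʃ/ → /ʃɛ/, /ʒ/ → /ʒɛ/, /s/ → /sɛ/.

ɛɹijiʃɛθɛʃɛʒɛsɛ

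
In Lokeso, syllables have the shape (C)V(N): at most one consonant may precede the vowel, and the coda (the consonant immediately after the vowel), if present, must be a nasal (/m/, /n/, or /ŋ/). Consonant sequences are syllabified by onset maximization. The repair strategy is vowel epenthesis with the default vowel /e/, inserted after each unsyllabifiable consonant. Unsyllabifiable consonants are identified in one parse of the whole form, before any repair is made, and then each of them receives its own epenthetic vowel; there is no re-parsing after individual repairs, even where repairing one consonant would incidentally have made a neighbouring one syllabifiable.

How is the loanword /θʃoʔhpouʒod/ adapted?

The consonants /θ/, /ʔ/, /h/, /d/ cannot be parsed into a legal (C)V(N) syllable (only a nasal (/m/, /n/, or /ŋ/) is licensed in coda position; onsets are limited to one consonant).
Each unlicensed consonant becomes the onset of a new syllable: /θ/ → /θe/, /ʔ/ → /ʔe/, /h/ → /he/, /d/ → /de/.

θeʃoʔehepouʒode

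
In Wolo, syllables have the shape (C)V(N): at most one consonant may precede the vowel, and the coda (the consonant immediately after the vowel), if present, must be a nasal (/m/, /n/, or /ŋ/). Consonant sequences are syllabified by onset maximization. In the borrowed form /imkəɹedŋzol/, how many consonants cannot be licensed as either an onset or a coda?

Under (C)V(N), the unsyllabifiable consonants are /d/, /ŋ/, /l/ (only a nasal (/m/, /n/, or /ŋ/) is licensed in coda position; onsets are limited to one consonant).

3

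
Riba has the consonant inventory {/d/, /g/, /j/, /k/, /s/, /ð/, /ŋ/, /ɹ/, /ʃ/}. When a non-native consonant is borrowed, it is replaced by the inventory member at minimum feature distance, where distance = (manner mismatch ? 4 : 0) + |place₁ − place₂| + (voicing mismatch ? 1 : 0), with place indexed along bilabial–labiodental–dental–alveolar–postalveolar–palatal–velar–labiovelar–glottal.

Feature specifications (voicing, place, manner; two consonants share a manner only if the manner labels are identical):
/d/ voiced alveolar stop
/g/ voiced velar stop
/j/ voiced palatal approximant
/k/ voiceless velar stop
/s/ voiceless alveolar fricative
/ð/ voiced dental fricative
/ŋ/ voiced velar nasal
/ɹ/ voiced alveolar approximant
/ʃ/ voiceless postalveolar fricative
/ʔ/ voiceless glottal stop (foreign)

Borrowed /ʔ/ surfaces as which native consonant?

/k/ is closest: same manner (stop), place distance 2 (glottal→velar), same voicing; total 2. Next closest is /g/ at distance 3.

k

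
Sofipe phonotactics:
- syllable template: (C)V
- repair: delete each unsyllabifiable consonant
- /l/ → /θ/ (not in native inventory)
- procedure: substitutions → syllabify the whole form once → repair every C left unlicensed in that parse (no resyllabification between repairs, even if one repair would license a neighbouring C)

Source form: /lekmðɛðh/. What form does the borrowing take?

Substitution: /l/ → /θ/, giving /θekmðɛðh/.
Syllabifying with onset maximization leaves /k/, /m/, /ð/, /h/ stranded (no codas are permitted; onsets are limited to one consonant).
Deleting the stranded consonants removes /k/, /m/, /ð/, /h/.

θeðɛ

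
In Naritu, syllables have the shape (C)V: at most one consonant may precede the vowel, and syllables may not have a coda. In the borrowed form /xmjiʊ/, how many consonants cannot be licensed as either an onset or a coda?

2

Syllabifying with onset maximization leaves /x/, /m/ stranded (no codas are permitted; onsets are limited to one consonant).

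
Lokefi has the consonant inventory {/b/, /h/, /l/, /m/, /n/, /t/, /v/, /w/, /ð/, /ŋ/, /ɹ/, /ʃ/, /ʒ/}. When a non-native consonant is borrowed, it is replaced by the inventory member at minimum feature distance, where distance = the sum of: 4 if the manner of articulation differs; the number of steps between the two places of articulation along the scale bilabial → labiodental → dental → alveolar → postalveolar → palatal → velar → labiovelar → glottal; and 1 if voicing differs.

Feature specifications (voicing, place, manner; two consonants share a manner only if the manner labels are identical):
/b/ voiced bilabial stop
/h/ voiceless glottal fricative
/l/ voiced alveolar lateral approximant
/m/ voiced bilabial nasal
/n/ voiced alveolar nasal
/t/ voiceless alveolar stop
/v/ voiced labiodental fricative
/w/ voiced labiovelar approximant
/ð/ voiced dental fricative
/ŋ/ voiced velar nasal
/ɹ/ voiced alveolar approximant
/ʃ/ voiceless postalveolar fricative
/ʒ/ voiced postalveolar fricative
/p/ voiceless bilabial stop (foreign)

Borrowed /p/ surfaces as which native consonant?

/b/ is closest: same manner (stop), place distance 0 (bilabial→bilabial), voicing differs (+1); total 1. Next closest is /t/ at distance 3.

b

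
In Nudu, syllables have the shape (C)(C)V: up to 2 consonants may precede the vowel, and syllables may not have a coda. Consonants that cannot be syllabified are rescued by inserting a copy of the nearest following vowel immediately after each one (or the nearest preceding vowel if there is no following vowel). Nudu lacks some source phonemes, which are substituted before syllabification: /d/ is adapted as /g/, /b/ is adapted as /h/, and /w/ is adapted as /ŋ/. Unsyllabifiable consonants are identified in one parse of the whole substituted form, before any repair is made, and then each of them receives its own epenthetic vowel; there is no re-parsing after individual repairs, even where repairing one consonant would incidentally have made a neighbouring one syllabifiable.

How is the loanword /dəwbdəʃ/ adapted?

gəŋəhgəʃə

Substitution: /d/ → /g/, /w/ → /ŋ/, /b/ → /h/, giving /gəŋhgəʃ/.
The consonants /ŋ/, /ʃ/ cannot be parsed into a legal (C)(C)V syllable (no codas are permitted; onsets may contain at most 2 consonants).
Each unlicensed consonant becomes the onset of a new syllable: /ŋ/ → /ŋə/, /ʃ/ → /ʃə/.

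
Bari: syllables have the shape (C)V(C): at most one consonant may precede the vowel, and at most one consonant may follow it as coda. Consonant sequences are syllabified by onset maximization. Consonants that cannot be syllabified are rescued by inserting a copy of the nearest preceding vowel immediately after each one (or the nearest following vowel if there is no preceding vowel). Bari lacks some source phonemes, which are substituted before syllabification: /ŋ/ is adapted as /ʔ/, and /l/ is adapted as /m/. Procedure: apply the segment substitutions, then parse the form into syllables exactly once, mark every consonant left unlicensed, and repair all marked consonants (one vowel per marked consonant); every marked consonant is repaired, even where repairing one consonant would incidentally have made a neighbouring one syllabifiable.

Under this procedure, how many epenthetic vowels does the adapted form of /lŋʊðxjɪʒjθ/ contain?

After substitution the input is /mʔʊðxjɪʒjθ/.
The unsyllabifiable consonants are /m/, /x/, /j/, /θ/; each receives one epenthetic vowel.

4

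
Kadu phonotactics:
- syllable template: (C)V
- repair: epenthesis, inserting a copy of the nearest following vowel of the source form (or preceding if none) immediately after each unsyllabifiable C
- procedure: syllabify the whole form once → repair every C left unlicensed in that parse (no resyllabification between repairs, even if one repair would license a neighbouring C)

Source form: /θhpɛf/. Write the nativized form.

θɛhɛpɛfɛ

The consonants /θ/, /h/, /f/ cannot be parsed into a legal (C)V syllable (no codas are permitted; onsets are limited to one consonant).
Inserting the epenthetic vowel yields /θ/ → /θɛ/, /h/ → /hɛ/, /f/ → /fɛ/.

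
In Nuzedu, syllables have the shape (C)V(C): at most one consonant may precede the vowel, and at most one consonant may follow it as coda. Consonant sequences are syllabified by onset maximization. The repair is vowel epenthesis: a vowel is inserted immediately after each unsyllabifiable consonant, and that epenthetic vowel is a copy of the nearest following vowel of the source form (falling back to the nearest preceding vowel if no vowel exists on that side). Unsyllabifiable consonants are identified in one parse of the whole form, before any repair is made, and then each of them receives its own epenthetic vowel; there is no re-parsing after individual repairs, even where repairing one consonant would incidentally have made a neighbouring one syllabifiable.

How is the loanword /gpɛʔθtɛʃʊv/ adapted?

Syllabifying with onset maximization leaves /g/, /θ/ stranded (at most one coda consonant is licensed; onsets are limited to one consonant).
Each unlicensed consonant becomes the onset of a new syllable: /g/ → /gɛ/, /θ/ → /θɛ/.

gɛpɛʔθɛtɛʃʊv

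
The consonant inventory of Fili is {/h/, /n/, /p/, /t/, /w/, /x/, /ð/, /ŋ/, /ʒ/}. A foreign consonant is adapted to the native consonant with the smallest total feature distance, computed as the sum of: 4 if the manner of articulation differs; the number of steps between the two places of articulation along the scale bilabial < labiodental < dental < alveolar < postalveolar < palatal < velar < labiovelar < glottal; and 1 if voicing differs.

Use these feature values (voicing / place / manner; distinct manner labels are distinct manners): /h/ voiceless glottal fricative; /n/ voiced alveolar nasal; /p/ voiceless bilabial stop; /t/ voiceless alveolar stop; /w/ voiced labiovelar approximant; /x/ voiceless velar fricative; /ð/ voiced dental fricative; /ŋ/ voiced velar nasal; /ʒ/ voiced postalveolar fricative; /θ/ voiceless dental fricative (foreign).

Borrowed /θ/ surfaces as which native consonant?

/ð/ is closest: same manner (fricative), place distance 0 (dental→dental), voicing differs (+1); total 1. Next closest is /ʒ/ at distance 3.

ð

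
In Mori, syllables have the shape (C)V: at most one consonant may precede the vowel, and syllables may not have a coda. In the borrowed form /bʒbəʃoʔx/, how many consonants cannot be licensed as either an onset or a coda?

Under (C)V, the unsyllabifiable consonants are /b/, /ʒ/, /ʔ/, /x/ (no codas are permitted; onsets are limited to one consonant).

4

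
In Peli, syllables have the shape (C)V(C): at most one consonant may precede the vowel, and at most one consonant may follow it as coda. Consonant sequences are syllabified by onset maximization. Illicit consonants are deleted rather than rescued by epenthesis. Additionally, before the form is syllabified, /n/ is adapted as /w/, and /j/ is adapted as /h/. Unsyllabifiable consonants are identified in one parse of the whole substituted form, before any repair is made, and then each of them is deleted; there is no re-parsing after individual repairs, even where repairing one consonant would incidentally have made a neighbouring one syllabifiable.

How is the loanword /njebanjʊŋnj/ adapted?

Substitution: /n/ → /w/, /j/ → /h/, giving /whebawhʊŋwh/.
Under (C)V(C), the unsyllabifiable consonants are /w/, /w/, /h/ (at most one coda consonant is licensed; onsets are limited to one consonant).
Each unlicensed consonant is deleted: /w/, /w/, /h/.

hebawhʊŋ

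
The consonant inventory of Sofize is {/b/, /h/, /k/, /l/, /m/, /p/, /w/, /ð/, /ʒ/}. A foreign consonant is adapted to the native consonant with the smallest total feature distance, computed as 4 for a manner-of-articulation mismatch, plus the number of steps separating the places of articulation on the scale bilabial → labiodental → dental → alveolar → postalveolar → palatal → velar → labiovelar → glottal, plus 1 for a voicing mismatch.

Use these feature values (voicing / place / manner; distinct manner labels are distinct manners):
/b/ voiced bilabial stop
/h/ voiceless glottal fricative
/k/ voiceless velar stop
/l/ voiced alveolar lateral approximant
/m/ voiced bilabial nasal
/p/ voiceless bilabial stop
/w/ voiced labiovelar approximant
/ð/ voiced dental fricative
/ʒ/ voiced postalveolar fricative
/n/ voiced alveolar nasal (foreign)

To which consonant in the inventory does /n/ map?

m

/m/ is closest: same manner (nasal), place distance 3 (alveolar→bilabial), same voicing; total 3. Next closest is /l/ at distance 4.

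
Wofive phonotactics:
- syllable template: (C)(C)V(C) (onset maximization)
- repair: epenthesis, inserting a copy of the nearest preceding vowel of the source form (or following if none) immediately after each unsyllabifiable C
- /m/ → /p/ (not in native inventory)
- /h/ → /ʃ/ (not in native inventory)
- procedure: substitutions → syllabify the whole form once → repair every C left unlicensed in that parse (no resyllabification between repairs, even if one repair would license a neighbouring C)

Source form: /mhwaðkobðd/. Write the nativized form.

paʃwaðkobðodo

Substitution: /m/ → /p/, /h/ → /ʃ/, giving /pʃwaðkobðd/.
The consonants /p/, /ð/, /d/ cannot be parsed into a legal (C)(C)V(C) syllable (at most one coda consonant is licensed; onsets may contain at most 2 consonants).
Each unlicensed consonant becomes the onset of a new syllable: /p/ → /pa/, /ð/ → /ðo/, /d/ → /do/.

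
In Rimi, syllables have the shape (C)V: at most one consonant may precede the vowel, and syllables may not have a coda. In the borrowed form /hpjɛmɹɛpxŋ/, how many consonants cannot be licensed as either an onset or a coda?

6

Syllabifying with onset maximization leaves /h/, /p/, /m/, /p/, /x/, /ŋ/ stranded (no codas are permitted; onsets are limited to one consonant).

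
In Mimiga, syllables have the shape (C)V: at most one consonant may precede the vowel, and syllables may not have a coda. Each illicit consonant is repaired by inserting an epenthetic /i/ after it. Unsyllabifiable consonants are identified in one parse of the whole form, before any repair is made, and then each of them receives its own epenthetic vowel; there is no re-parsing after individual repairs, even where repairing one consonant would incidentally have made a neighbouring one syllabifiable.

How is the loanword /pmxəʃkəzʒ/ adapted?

Under (C)V, the unsyllabifiable consonants are /p/, /m/, /ʃ/, /z/, /ʒ/ (no codas are permitted; onsets are limited to one consonant).
Epenthesis after each stranded consonant: /p/ → /pi/, /m/ → /mi/, /ʃ/ → /ʃi/, /z/ → /zi/, /ʒ/ → /ʒi/.

pimixəʃikəziʒi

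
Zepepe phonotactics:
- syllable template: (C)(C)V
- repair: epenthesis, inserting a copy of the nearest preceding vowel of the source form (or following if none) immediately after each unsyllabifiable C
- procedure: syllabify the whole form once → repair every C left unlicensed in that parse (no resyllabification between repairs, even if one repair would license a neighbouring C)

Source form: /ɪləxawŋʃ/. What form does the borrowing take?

Syllabifying with onset maximization leaves /w/, /ŋ/, /ʃ/ stranded (no codas are permitted; onsets may contain at most 2 consonants).
Epenthesis after each stranded consonant: /w/ → /wa/, /ŋ/ → /ŋa/, /ʃ/ → /ʃa/.

ɪləxawaŋaʃa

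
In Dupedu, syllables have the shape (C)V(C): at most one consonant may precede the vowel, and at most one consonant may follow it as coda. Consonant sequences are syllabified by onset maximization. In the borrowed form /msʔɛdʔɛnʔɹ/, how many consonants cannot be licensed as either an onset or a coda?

4

Under (C)V(C), the unsyllabifiable consonants are /m/, /s/, /ʔ/, /ɹ/ (at most one coda consonant is licensed; onsets are limited to one consonant).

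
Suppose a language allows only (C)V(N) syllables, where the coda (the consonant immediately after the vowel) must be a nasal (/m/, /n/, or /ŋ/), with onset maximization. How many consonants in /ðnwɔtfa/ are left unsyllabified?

3

Under (C)V(N), the unsyllabifiable consonants are /ð/, /n/, /t/ (only a nasal (/m/, /n/, or /ŋ/) is licensed in coda position; onsets are limited to one consonant).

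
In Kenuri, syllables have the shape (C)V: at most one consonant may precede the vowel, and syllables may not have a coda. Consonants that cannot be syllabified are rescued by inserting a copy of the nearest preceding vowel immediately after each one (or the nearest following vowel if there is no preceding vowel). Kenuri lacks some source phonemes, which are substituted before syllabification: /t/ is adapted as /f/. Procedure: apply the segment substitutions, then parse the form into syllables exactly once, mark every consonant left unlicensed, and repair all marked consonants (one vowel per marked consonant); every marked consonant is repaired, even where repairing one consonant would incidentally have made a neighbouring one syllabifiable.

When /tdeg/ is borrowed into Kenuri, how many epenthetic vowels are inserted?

After substitution the input is /fdeg/.
The unsyllabifiable consonants are /f/, /g/; each receives one epenthetic vowel.

2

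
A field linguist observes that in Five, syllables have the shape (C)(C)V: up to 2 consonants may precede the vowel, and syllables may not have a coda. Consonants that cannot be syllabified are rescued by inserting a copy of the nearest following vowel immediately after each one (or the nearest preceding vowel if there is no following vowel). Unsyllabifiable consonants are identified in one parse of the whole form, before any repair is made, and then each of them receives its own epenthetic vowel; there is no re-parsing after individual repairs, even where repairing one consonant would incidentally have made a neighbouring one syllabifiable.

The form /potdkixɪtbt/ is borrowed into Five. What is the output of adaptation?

Syllabifying with onset maximization leaves /t/, /t/, /b/, /t/ stranded (no codas are permitted; onsets may contain at most 2 consonants).
Each unlicensed consonant becomes the onset of a new syllable: /t/ → /ti/, /t/ → /tɪ/, /b/ → /bɪ/, /t/ → /tɪ/.

potidkixɪtɪbɪtɪ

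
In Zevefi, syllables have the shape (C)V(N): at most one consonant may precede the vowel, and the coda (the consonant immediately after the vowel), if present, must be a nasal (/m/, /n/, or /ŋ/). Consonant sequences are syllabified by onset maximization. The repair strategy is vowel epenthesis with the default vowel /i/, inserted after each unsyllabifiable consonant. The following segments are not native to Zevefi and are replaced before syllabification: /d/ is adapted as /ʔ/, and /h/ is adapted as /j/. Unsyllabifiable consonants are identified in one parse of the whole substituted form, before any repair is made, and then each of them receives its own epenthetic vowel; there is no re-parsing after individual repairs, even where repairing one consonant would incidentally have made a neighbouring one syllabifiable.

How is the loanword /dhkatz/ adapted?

ʔijikatizi

Substitution: /d/ → /ʔ/, /h/ → /j/, giving /ʔjkatz/.
The consonants /ʔ/, /j/, /t/, /z/ cannot be parsed into a legal (C)V(N) syllable (only a nasal (/m/, /n/, or /ŋ/) is licensed in coda position; onsets are limited to one consonant).
Inserting the epenthetic vowel yields /ʔ/ → /ʔi/, /j/ → /ji/, /t/ → /ti/, /z/ → /zi/.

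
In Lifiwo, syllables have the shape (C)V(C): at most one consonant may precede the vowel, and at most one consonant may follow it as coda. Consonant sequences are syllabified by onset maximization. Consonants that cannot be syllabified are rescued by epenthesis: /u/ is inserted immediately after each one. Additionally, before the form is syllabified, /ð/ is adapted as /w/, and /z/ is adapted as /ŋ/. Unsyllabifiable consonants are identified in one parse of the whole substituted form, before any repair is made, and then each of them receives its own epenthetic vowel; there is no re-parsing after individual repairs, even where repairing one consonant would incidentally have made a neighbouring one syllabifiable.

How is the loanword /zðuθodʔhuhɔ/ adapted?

Substitution: /z/ → /ŋ/, /ð/ → /w/, giving /ŋwuθodʔhuhɔ/.
Under (C)V(C), the unsyllabifiable consonants are /ŋ/, /ʔ/ (at most one coda consonant is licensed; onsets are limited to one consonant).
Each unlicensed consonant becomes the onset of a new syllable: /ŋ/ → /ŋu/, /ʔ/ → /ʔu/.

ŋuwuθodʔuhuhɔ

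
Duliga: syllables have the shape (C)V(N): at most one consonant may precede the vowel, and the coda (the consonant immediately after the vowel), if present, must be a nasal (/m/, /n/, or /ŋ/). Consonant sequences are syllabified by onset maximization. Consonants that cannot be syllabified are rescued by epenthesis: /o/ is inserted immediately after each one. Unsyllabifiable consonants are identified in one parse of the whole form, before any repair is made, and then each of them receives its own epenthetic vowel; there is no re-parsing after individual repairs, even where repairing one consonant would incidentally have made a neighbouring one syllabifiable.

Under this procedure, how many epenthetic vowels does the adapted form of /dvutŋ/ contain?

3

The unsyllabifiable consonants are /d/, /t/, /ŋ/; each receives one epenthetic vowel.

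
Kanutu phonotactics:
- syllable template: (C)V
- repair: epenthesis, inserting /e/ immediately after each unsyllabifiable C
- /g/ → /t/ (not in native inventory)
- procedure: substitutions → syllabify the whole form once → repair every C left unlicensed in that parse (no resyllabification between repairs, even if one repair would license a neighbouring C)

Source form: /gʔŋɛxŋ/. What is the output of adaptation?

Substitution: /g/ → /t/, giving /tʔŋɛxŋ/.
Under (C)V, the unsyllabifiable consonants are /t/, /ʔ/, /x/, /ŋ/ (no codas are permitted; onsets are limited to one consonant).
Inserting the epenthetic vowel yields /t/ → /te/, /ʔ/ → /ʔe/, /x/ → /xe/, /ŋ/ → /ŋe/.

teʔeŋɛxeŋe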